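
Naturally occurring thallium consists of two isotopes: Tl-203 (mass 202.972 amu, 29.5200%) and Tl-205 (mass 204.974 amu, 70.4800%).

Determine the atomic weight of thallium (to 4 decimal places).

204.3830 amu

Ar = Σ fᵢ·mᵢ = 0.295200 × 202.972 + 0.704800 × 204.974
= 59.91733 + 144.46568 = 204.38301 amu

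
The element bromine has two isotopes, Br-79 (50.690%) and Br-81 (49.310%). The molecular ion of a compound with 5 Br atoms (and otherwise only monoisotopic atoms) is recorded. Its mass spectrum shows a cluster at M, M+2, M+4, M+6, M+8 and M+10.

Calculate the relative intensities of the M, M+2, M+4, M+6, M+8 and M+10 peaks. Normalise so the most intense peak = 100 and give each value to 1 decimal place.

10.6 : 51.4 : 100.0 : 97.3 : 47.3 : 9.2

The 5 Br atoms are independent, so intensities follow the terms of (0.50690 + 0.49310)^5.
P(M) = 0.50690^5 = 0.033467
P(M+2) = 5 × 0.50690^4 × 0.49310^1 = 0.162777
P(M+4) = 10 × 0.50690^3 × 0.49310^2 = 0.316692
P(M+6) = 10 × 0.50690^2 × 0.49310^3 = 0.308070
P(M+8) = 5 × 0.50690^1 × 0.49310^4 = 0.149842
P(M+10) = 0.49310^5 = 0.029152
The M+4 peak is largest (0.316692); scaling to 100 gives 10.6 : 51.4 : 100.0 : 97.3 : 47.3 : 9.2.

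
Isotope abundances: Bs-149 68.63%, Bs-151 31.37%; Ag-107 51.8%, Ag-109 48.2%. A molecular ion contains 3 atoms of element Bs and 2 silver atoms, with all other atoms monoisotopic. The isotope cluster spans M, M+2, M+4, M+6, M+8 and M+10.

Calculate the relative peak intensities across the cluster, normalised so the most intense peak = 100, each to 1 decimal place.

Element Bs pattern (n=3): 0.32325258 : 0.44326534 : 0.20261159 : 0.03087049
Silver pattern (n=2): 0.268324 : 0.499352 : 0.232324
Convolve the two distributions (both contribute in 2-u steps):
  M: 0.32325258×0.268324 = 0.086736
  M+2: 0.32325258×0.499352 + 0.44326534×0.268324 = 0.280356
  M+4: 0.32325258×0.232324 + 0.44326534×0.499352 + 0.20261159×0.268324 = 0.350810
  M+6: 0.44326534×0.232324 + 0.20261159×0.499352 + 0.03087049×0.268324 = 0.212439
  M+8: 0.20261159×0.232324 + 0.03087049×0.499352 = 0.062487
  M+10: 0.03087049×0.232324 = 0.007172
Scale to base peak (0.350810) = 100: 24.7 : 79.9 : 100.0 : 60.6 : 17.8 : 2.0

24.7 : 79.9 : 100.0 : 60.6 : 17.8 : 2.0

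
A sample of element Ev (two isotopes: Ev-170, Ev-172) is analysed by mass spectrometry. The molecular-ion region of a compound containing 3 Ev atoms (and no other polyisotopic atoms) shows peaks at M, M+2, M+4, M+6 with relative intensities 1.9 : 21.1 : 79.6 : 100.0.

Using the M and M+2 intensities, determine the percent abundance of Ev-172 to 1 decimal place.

78.7%

If p is the fraction of Ev that is Ev-170, then I(M+2)/I(M) = [C(3,1)·p^2·(1−p)] / p^3 = 3·(1−p)/p = 21.1/1.9 = 11.1053
(1−p)/p = 11.1053/3 = 3.7018  ⇒  p = 1/(1 + 3.7018) = 0.2127
Ev-170: 21.3%, Ev-172: 78.7%.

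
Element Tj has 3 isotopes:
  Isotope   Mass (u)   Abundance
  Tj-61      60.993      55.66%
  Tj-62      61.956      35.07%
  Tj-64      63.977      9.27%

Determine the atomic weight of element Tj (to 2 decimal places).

61.61 u

The abundance-weighted mean is 0.5566 × 60.993 + 0.3507 × 61.956 + 0.0927 × 63.977
= 33.9487 + 21.7280 + 5.9307 = 61.6074 u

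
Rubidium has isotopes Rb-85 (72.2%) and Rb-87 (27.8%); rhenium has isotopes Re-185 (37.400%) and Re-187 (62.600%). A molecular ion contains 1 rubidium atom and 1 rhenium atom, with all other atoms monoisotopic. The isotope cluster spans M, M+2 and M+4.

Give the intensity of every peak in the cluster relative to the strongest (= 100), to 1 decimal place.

48.6 : 100.0 : 31.3

Rubidium pattern (n=1): 0.7220 : 0.2780
Rhenium pattern (n=1): 0.3740 : 0.6260
Convolve the two distributions (both contribute in 2-u steps):
  M: 0.7220×0.3740 = 0.270028
  M+2: 0.7220×0.6260 + 0.2780×0.3740 = 0.555944
  M+4: 0.2780×0.6260 = 0.174028
Scale to base peak (0.555944) = 100: 48.6 : 100.0 : 31.3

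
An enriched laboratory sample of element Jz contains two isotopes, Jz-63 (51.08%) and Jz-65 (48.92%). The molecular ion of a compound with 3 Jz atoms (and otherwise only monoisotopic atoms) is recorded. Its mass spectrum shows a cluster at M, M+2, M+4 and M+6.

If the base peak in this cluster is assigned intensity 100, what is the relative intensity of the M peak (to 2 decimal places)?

34.81

(0.5108 + 0.4892)^3 gives M 0.1333, M+2 0.3829, M+4 0.3667, M+6 0.1171; the largest is M+2.
P(M+2) = C(3,1) × 0.5108^2 × 0.4892^1 = 3 × 0.26091664 × 0.4892 = 0.382921 (base)
P(M) = C(3,0) × 0.5108^3 × 0.4892^0 = 1 × 0.13327622 × 1.0000 = 0.133276
Relative intensity = 0.133276 / 0.382921 × 100 = 34.81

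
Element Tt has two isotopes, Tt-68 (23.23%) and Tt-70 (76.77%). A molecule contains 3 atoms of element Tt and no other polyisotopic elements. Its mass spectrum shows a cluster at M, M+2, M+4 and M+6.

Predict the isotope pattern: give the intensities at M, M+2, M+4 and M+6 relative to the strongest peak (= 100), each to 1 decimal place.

Expanding (0.2323 + 0.7677)^3:
P(M) = 0.2323^3 = 0.012536
P(M+2) = 3 × 0.2323^2 × 0.7677^1 = 0.124283
P(M+4) = 3 × 0.2323^1 × 0.7677^2 = 0.410727
P(M+6) = 0.7677^3 = 0.452454
The M+6 peak is largest (0.452454); scaling to 100 gives 2.8 : 27.5 : 90.8 : 100.0.

2.8 : 27.5 : 90.8 : 100.0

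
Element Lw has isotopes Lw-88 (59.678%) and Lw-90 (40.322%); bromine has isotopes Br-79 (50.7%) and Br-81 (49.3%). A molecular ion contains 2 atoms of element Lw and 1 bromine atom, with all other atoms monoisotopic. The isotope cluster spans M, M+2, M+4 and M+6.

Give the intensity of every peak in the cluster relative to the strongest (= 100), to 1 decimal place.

43.0 : 100.0 : 76.2 : 19.1

Element Lw pattern (n=2): 0.35614637 : 0.48126726 : 0.16258637
Bromine pattern (n=1): 0.5070 : 0.4930
Convolve the two distributions (both contribute in 2-u steps):
  M: 0.35614637×0.5070 = 0.180566
  M+2: 0.35614637×0.4930 + 0.48126726×0.5070 = 0.419583
  M+4: 0.48126726×0.4930 + 0.16258637×0.5070 = 0.319696
  M+6: 0.16258637×0.4930 = 0.080155
Scale to base peak (0.419583) = 100: 43.0 : 100.0 : 76.2 : 19.1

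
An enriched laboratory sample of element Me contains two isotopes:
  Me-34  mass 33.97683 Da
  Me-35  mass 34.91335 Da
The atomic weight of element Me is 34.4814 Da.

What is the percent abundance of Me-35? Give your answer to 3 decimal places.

Let x be the fractional abundance of Me-34; then Me-35 has abundance 1 − x.
33.97683·x + 34.91335·(1 − x) = 34.4814
(33.97683 − 34.91335)·x = 34.4814 − 34.91335
x = -0.43195 / -0.93652 = 0.46123 → 46.123% Me-34, 53.877% Me-35.

53.877%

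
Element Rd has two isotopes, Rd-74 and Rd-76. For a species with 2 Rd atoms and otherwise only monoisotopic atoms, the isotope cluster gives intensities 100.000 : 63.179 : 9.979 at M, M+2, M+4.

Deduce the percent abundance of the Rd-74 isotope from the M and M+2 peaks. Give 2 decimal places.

75.99%

Write p for the Rd-74 fraction. I(M+2)/I(M) = [C(2,1)·p^1·(1−p)] / p^2 = 2·(1−p)/p = 63.179/100.000 = 0.6318
(1−p)/p = 0.6318/2 = 0.3159  ⇒  p = 1/(1 + 0.3159) = 0.7599
Rd-74: 75.99%, Rd-76: 24.01%.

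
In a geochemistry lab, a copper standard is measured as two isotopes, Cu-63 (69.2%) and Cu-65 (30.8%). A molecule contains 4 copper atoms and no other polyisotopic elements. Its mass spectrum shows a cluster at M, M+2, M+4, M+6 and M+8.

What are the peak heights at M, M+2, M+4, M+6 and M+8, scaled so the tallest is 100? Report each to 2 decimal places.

Expanding (0.692 + 0.308)^4:
P(M) = 0.692^4 = 0.229311
P(M+2) = 4 × 0.692^3 × 0.308^1 = 0.408253
P(M+4) = 6 × 0.692^2 × 0.308^2 = 0.272562
P(M+6) = 4 × 0.692^1 × 0.308^3 = 0.080876
P(M+8) = 0.308^4 = 0.008999
The M+2 peak is largest (0.408253); scaling to 100 gives 56.17 : 100.00 : 66.76 : 19.81 : 2.20.

56.17 : 100.00 : 66.76 : 19.81 : 2.20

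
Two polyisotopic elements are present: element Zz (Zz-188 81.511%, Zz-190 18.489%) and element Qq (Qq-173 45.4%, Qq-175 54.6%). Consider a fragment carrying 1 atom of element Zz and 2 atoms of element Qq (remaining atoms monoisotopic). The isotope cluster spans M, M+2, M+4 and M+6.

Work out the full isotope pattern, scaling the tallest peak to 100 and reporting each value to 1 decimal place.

Element Zz pattern (n=1): 0.81511 : 0.18489
Element Qq pattern (n=2): 0.206116 : 0.495768 : 0.298116
Convolve the two distributions (both contribute in 2-u steps):
  M: 0.81511×0.206116 = 0.168007
  M+2: 0.81511×0.495768 + 0.18489×0.206116 = 0.442214
  M+4: 0.81511×0.298116 + 0.18489×0.495768 = 0.334660
  M+6: 0.18489×0.298116 = 0.055119
Scale to base peak (0.442214) = 100: 38.0 : 100.0 : 75.7 : 12.5

38.0 : 100.0 : 75.7 : 12.5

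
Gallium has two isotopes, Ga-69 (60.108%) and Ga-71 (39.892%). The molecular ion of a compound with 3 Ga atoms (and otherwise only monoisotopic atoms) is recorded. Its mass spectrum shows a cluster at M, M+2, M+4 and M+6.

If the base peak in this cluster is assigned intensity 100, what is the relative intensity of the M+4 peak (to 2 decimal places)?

66.37

Binomial terms of (0.60108 + 0.39892)^3: M 0.2172, M+2 0.4324, M+4 0.2870, M+6 0.0635 → M+2 is the base peak.
P(M+2) = C(3,1) × 0.60108^2 × 0.39892^1 = 3 × 0.36129717 × 0.39892 = 0.432386 (base)
P(M+4) = C(3,2) × 0.60108^1 × 0.39892^2 = 3 × 0.60108 × 0.15913717 = 0.286963
Relative intensity = 0.286963 / 0.432386 × 100 = 66.37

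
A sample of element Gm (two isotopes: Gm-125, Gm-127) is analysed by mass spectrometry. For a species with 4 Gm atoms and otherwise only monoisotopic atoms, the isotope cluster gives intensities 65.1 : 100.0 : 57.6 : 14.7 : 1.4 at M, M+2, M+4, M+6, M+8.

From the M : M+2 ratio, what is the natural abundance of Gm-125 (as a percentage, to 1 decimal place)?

72.3%

If p is the fraction of Gm that is Gm-125, then I(M+2)/I(M) = [C(4,1)·p^3·(1−p)] / p^4 = 4·(1−p)/p = 100.0/65.1 = 1.5361
(1−p)/p = 1.5361/4 = 0.3840  ⇒  p = 1/(1 + 0.3840) = 0.7225
Gm-125: 72.3%, Gm-127: 27.7%.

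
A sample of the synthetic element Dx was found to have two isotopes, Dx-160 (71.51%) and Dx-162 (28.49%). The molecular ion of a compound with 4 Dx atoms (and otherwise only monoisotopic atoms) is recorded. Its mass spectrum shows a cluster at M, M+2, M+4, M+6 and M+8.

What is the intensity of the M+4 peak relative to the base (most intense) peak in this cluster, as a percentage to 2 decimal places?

59.76%

Binomial terms of (0.7151 + 0.2849)^4: M 0.2615, M+2 0.4167, M+4 0.2490, M+6 0.0661, M+8 0.0066 → M+2 is the base peak.
P(M+2) = C(4,1) × 0.7151^3 × 0.2849^1 = 4 × 0.36567926 × 0.2849 = 0.416728 (base)
P(M+4) = C(4,2) × 0.7151^2 × 0.2849^2 = 6 × 0.51136801 × 0.08116801 = 0.249040
Relative intensity = 0.249040 / 0.416728 × 100 = 59.76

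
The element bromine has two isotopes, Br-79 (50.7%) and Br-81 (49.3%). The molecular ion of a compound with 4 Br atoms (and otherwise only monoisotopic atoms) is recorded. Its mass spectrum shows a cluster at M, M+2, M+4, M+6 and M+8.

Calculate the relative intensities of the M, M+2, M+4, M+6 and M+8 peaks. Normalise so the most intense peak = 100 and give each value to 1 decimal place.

Each Br atom is independently Br-79 (p = 0.507) or Br-81 (q = 0.493); the cluster is the binomial expansion (p + q)^4.
P(M) = 0.507^4 = 0.066074
P(M+2) = 4 × 0.507^3 × 0.493^1 = 0.256999
P(M+4) = 6 × 0.507^2 × 0.493^2 = 0.374853
P(M+6) = 4 × 0.507^1 × 0.493^3 = 0.243001
P(M+8) = 0.493^4 = 0.059073
The M+4 peak is largest (0.374853); scaling to 100 gives 17.6 : 68.6 : 100.0 : 64.8 : 15.8.

17.6 : 68.6 : 100.0 : 64.8 : 15.8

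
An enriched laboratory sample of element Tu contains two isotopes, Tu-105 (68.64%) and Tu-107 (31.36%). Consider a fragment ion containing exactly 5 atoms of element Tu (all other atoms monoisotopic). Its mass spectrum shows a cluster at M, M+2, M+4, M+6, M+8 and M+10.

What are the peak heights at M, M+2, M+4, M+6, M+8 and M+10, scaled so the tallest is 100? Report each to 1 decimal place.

43.8 : 100.0 : 91.4 : 41.7 : 9.5 : 0.9

The 5 Tu atoms are independent, so intensities follow the terms of (0.6864 + 0.3136)^5.
P(M) = 0.6864^5 = 0.152365
P(M+2) = 5 × 0.6864^4 × 0.3136^1 = 0.348061
P(M+4) = 10 × 0.6864^3 × 0.3136^2 = 0.318042
P(M+6) = 10 × 0.6864^2 × 0.3136^3 = 0.145306
P(M+8) = 5 × 0.6864^1 × 0.3136^4 = 0.033193
P(M+10) = 0.3136^5 = 0.003033
The M+2 peak is largest (0.348061); scaling to 100 gives 43.8 : 100.0 : 91.4 : 41.7 : 9.5 : 0.9.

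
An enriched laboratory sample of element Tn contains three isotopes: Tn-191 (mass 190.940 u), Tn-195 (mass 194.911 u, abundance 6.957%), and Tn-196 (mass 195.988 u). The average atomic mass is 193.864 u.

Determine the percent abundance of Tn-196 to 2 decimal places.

52.45%

The remaining 93.043% is split between Tn-191 (fraction x) and Tn-196 (fraction 0.93043 − x).
Substituting: 190.940x + 195.988(0.93043 − x) = 180.30404173
(190.940 − 195.988)x = -2.04907311  ⇒  x = 0.40592, y = 0.52451
Tn-191: 40.59%, Tn-196: 52.45%.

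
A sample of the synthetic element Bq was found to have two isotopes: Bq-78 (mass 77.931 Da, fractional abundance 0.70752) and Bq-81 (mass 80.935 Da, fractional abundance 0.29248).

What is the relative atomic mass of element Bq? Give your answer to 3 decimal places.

78.810 Da

The abundance-weighted mean is 0.70752 × 77.931 + 0.29248 × 80.935
= 55.1377 + 23.6719 = 78.8096 Da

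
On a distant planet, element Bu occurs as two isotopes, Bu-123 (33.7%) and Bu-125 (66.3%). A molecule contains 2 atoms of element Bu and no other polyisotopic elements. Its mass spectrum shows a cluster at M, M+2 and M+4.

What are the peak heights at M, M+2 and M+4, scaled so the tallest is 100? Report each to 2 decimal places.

Each Bu atom is independently Bu-123 (p = 0.337) or Bu-125 (q = 0.663); the cluster is the binomial expansion (p + q)^2.
P(M) = 0.337^2 = 0.113569
P(M+2) = 2 × 0.337^1 × 0.663^1 = 0.446862
P(M+4) = 0.663^2 = 0.439569
The M+2 peak is largest (0.446862); scaling to 100 gives 25.41 : 100.00 : 98.37.

25.41 : 100.00 : 98.37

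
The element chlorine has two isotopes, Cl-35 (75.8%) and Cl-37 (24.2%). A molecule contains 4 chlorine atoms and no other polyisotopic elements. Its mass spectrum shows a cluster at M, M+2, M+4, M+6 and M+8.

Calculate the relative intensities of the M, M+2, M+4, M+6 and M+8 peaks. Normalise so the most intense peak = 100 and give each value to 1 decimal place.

78.3 : 100.0 : 47.9 : 10.2 : 0.8

The 4 Cl atoms are independent, so intensities follow the terms of (0.758 + 0.242)^4.
P(M) = 0.758^4 = 0.330124
P(M+2) = 4 × 0.758^3 × 0.242^1 = 0.421583
P(M+4) = 6 × 0.758^2 × 0.242^2 = 0.201893
P(M+6) = 4 × 0.758^1 × 0.242^3 = 0.042971
P(M+8) = 0.242^4 = 0.003430
The M+2 peak is largest (0.421583); scaling to 100 gives 78.3 : 100.0 : 47.9 : 10.2 : 0.8.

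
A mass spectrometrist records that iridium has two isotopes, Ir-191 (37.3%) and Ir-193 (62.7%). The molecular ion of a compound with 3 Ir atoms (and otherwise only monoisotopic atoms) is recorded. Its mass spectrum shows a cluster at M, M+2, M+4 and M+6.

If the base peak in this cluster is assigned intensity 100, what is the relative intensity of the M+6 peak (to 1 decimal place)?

Binomial terms of (0.373 + 0.627)^3: M 0.0519, M+2 0.2617, M+4 0.4399, M+6 0.2465 → M+4 is the base peak.
P(M+4) = C(3,2) × 0.373^1 × 0.627^2 = 3 × 0.3730 × 0.393129 = 0.439911 (base)
P(M+6) = C(3,3) × 0.373^0 × 0.627^3 = 1 × 1.0000 × 0.24649188 = 0.246492
Relative intensity = 0.246492 / 0.439911 × 100 = 56.0

56.0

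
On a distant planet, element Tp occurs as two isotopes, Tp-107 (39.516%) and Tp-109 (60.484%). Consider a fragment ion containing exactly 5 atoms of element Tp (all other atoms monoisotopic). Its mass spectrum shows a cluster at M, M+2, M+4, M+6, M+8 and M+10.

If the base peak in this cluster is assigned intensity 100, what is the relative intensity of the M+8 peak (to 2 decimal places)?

(0.39516 + 0.60484)^5 gives M 0.0096, M+2 0.0737, M+4 0.2257, M+6 0.3455, M+8 0.2644, M+10 0.0809; the largest is M+6.
P(M+6) = C(5,3) × 0.39516^2 × 0.60484^3 = 10 × 0.15615143 × 0.22126948 = 0.345515 (base)
P(M+8) = C(5,4) × 0.39516^1 × 0.60484^4 = 5 × 0.39516 × 0.13383263 = 0.264427
Relative intensity = 0.264427 / 0.345515 × 100 = 76.53

76.53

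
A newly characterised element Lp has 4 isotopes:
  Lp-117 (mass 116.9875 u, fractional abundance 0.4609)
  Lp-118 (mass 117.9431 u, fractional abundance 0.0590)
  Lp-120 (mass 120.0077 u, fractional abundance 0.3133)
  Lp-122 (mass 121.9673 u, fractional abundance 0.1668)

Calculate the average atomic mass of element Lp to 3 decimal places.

Ar = Σ fᵢ·mᵢ = 0.4609 × 116.9875 + 0.0590 × 117.9431 + 0.3133 × 120.0077 + 0.1668 × 121.9673
= 53.91954 + 6.95864 + 37.59841 + 20.34415 = 118.82074 u

118.821 u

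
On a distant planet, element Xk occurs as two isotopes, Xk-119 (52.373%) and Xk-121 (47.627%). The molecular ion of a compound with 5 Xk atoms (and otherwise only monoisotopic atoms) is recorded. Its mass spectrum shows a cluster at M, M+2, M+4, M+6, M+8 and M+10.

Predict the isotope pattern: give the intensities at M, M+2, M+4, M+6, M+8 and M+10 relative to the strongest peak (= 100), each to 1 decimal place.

12.1 : 55.0 : 100.0 : 90.9 : 41.3 : 7.5

The 5 Xk atoms are independent, so intensities follow the terms of (0.52373 + 0.47627)^5.
P(M) = 0.52373^5 = 0.039404
P(M+2) = 5 × 0.52373^4 × 0.47627^1 = 0.179165
P(M+4) = 10 × 0.52373^3 × 0.47627^2 = 0.325858
P(M+6) = 10 × 0.52373^2 × 0.47627^3 = 0.296329
P(M+8) = 5 × 0.52373^1 × 0.47627^4 = 0.134738
P(M+10) = 0.47627^5 = 0.024506
The M+4 peak is largest (0.325858); scaling to 100 gives 12.1 : 55.0 : 100.0 : 90.9 : 41.3 : 7.5.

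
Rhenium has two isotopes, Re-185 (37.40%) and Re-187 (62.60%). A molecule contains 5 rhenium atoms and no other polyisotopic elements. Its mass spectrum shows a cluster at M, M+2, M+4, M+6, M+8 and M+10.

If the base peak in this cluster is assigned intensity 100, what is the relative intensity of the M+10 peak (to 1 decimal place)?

Term probabilities: M 0.0073, M+2 0.0612, M+4 0.2050, M+6 0.3431, M+8 0.2872, M+10 0.0961. Base peak = M+6.
P(M+6) = C(5,3) × 0.3740^2 × 0.6260^3 = 10 × 0.139876 × 0.24531438 = 0.343136 (base)
P(M+10) = C(5,5) × 0.3740^0 × 0.6260^5 = 1 × 1.0000 × 0.09613282 = 0.096133
Relative intensity = 0.096133 / 0.343136 × 100 = 28.0

28.0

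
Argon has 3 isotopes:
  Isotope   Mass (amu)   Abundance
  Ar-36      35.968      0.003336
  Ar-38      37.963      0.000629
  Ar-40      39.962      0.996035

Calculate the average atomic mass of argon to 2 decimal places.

Ar = Σ fᵢ·mᵢ = 0.003336 × 35.968 + 0.000629 × 37.963 + 0.996035 × 39.962
= 0.1200 + 0.0239 + 39.8036 = 39.9475 amu

39.95 amu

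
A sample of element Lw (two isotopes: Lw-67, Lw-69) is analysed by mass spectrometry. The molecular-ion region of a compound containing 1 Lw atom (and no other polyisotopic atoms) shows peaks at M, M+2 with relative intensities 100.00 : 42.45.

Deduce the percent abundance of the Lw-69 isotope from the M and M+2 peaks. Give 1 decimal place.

29.8%

Let p = fractional abundance of Lw-67. I(M+2)/I(M) = [C(1,1)·p^0·(1−p)] / p^1 = 1·(1−p)/p = 42.45/100.00 = 0.4245
(1−p)/p = 0.4245/1 = 0.4245  ⇒  p = 1/(1 + 0.4245) = 0.7020
Lw-67: 70.2%, Lw-69: 29.8%.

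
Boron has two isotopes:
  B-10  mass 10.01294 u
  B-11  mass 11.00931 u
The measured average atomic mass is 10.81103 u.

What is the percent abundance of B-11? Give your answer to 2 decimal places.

Let x be the fractional abundance of B-10; then B-11 has abundance 1 − x.
10.01294·x + 11.00931·(1 − x) = 10.81103
(10.01294 − 11.00931)·x = 10.81103 − 11.00931
x = -0.19828 / -0.99637 = 0.19900 → 19.90% B-10, 80.10% B-11.

80.10%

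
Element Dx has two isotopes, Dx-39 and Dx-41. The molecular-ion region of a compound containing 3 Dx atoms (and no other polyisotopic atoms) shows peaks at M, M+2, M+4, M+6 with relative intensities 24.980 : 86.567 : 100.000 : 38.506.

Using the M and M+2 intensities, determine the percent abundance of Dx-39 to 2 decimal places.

If p is the fraction of Dx that is Dx-39, then I(M+2)/I(M) = [C(3,1)·p^2·(1−p)] / p^3 = 3·(1−p)/p = 86.567/24.980 = 3.4655
(1−p)/p = 3.4655/3 = 1.1552  ⇒  p = 1/(1 + 1.1552) = 0.4640
Dx-39: 46.40%, Dx-41: 53.60%.

46.40%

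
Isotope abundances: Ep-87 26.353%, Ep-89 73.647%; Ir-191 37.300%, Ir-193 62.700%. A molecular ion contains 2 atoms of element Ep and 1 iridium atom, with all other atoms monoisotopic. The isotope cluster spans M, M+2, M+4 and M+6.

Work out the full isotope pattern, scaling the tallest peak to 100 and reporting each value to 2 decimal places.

5.81 : 42.26 : 100.00 : 76.30

Element Ep pattern (n=2): 0.06944806 : 0.38816388 : 0.54238806
Iridium pattern (n=1): 0.3730 : 0.6270
Convolve the two distributions (both contribute in 2-u steps):
  M: 0.06944806×0.3730 = 0.025904
  M+2: 0.06944806×0.6270 + 0.38816388×0.3730 = 0.188329
  M+4: 0.38816388×0.6270 + 0.54238806×0.3730 = 0.445689
  M+6: 0.54238806×0.6270 = 0.340077
Scale to base peak (0.445689) = 100: 5.81 : 42.26 : 100.00 : 76.30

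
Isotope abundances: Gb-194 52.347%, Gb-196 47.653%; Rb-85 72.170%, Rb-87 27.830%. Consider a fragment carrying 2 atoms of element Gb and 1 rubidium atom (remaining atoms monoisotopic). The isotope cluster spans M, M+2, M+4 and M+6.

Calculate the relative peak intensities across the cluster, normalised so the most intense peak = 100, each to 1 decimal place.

Element Gb pattern (n=2): 0.27402084 : 0.49889832 : 0.22708084
Rubidium pattern (n=1): 0.7217 : 0.2783
Convolve the two distributions (both contribute in 2-u steps):
  M: 0.27402084×0.7217 = 0.197761
  M+2: 0.27402084×0.2783 + 0.49889832×0.7217 = 0.436315
  M+4: 0.49889832×0.2783 + 0.22708084×0.7217 = 0.302728
  M+6: 0.22708084×0.2783 = 0.063197
Scale to base peak (0.436315) = 100: 45.3 : 100.0 : 69.4 : 14.5

45.3 : 100.0 : 69.4 : 14.5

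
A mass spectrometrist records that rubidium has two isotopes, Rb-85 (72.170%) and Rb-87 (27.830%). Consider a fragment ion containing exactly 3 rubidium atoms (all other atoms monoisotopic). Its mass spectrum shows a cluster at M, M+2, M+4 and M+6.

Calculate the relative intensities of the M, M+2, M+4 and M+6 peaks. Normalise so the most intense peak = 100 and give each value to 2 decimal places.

Each Rb atom is independently Rb-85 (p = 0.72170) or Rb-87 (q = 0.27830); the cluster is the binomial expansion (p + q)^3.
P(M) = 0.72170^3 = 0.375898
P(M+2) = 3 × 0.72170^2 × 0.27830^1 = 0.434858
P(M+4) = 3 × 0.72170^1 × 0.27830^2 = 0.167689
P(M+6) = 0.27830^3 = 0.021555
The M+2 peak is largest (0.434858); scaling to 100 gives 86.44 : 100.00 : 38.56 : 4.96.

86.44 : 100.00 : 38.56 : 4.96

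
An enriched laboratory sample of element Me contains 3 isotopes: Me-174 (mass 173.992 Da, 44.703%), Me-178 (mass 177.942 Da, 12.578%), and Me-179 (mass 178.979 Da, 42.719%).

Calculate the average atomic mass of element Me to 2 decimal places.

The abundance-weighted mean is 0.44703 × 173.992 + 0.12578 × 177.942 + 0.42719 × 178.979
= 77.7796 + 22.3815 + 76.4580 = 176.6191 Da

176.62 Da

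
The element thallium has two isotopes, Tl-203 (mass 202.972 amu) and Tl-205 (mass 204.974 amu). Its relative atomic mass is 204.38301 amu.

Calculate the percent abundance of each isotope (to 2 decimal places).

With x = fraction of Tl-203 (so Tl-205 is 1 − x):
202.972·x + 204.974·(1 − x) = 204.38301
(202.972 − 204.974)·x = 204.38301 − 204.974
x = -0.59099 / -2.002 = 0.29520 → 29.52% Tl-203, 70.48% Tl-205.

Tl-203: 29.52%, Tl-205: 70.48%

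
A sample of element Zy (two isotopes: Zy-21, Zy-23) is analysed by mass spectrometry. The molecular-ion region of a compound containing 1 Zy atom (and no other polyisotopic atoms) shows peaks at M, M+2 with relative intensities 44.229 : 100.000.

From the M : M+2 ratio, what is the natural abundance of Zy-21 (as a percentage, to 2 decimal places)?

Let p = fractional abundance of Zy-21. I(M+2)/I(M) = [C(1,1)·p^0·(1−p)] / p^1 = 1·(1−p)/p = 100.000/44.229 = 2.2610
(1−p)/p = 2.2610/1 = 2.2610  ⇒  p = 1/(1 + 2.2610) = 0.3067
Zy-21: 30.67%, Zy-23: 69.33%.

30.67%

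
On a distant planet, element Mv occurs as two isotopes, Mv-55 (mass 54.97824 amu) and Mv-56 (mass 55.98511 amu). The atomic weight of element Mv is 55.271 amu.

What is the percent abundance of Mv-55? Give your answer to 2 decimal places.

70.92%

Let x be the fractional abundance of Mv-55; then Mv-56 has abundance 1 − x.
54.97824·x + 55.98511·(1 − x) = 55.271
(54.97824 − 55.98511)·x = 55.271 − 55.98511
x = -0.71411 / -1.00687 = 0.70924 → 70.92% Mv-55, 29.08% Mv-56.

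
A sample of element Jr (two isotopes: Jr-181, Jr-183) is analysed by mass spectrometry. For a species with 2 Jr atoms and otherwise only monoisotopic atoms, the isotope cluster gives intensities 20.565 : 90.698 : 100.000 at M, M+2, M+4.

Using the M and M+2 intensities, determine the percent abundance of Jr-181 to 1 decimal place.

Write p for the Jr-181 fraction. I(M+2)/I(M) = [C(2,1)·p^1·(1−p)] / p^2 = 2·(1−p)/p = 90.698/20.565 = 4.4103
(1−p)/p = 4.4103/2 = 2.2052  ⇒  p = 1/(1 + 2.2052) = 0.3120
Jr-181: 31.2%, Jr-183: 68.8%.

31.2%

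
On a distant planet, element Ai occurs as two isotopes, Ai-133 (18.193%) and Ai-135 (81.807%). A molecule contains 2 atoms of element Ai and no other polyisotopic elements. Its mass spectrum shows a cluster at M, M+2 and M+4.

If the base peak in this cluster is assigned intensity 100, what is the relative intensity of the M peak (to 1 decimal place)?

Binomial terms of (0.18193 + 0.81807)^2: M 0.0331, M+2 0.2977, M+4 0.6692 → M+4 is the base peak.
P(M+4) = C(2,2) × 0.18193^0 × 0.81807^2 = 1 × 1.0000 × 0.66923852 = 0.669239 (base)
P(M) = C(2,0) × 0.18193^2 × 0.81807^0 = 1 × 0.03309852 × 1.0000 = 0.033099
Relative intensity = 0.033099 / 0.669239 × 100 = 4.9

4.9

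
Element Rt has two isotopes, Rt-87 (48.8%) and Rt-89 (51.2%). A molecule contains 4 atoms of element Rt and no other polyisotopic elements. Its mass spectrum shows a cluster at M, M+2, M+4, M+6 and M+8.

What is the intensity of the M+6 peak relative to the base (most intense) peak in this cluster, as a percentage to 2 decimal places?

Term probabilities: M 0.0567, M+2 0.2380, M+4 0.3746, M+6 0.2620, M+8 0.0687. Base peak = M+4.
P(M+4) = C(4,2) × 0.488^2 × 0.512^2 = 6 × 0.238144 × 0.262144 = 0.374568 (base)
P(M+6) = C(4,3) × 0.488^1 × 0.512^3 = 4 × 0.4880 × 0.13421773 = 0.261993
Relative intensity = 0.261993 / 0.374568 × 100 = 69.95

69.95%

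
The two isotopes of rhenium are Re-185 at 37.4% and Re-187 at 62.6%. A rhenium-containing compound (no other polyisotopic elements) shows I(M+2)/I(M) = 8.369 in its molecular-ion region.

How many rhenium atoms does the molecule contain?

5

For n independent Re atoms, I(M+2)/I(M) = n · (abundance Re-187) / (abundance Re-185) = n · 0.626/0.374.
n = 8.369 × 0.374/0.626 = 5.00 ≈ 5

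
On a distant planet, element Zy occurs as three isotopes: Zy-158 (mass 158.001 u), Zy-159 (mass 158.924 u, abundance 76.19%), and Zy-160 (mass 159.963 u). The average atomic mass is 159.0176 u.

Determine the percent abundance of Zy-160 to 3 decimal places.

Let x and y be the fractions of Zy-158 and Zy-160. Then x + y = 1 − 0.7619 = 0.2381 and 158.001x + 159.963y = 159.0176 − 0.7619×158.924 = 37.9334044.
Substituting: 158.001x + 159.963(0.2381 − x) = 37.9334044
(158.001 − 159.963)x = -0.1537859  ⇒  x = 0.07838, y = 0.15972
Zy-158: 7.838%, Zy-160: 15.972%.

15.972%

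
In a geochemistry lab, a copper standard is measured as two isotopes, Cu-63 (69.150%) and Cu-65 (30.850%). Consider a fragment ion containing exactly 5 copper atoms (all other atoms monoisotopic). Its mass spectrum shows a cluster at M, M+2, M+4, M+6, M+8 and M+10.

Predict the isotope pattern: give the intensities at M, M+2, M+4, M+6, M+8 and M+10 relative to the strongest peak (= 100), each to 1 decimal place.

44.8 : 100.0 : 89.2 : 39.8 : 8.9 : 0.8

Each Cu atom is independently Cu-63 (p = 0.69150) or Cu-65 (q = 0.30850); the cluster is the binomial expansion (p + q)^5.
P(M) = 0.69150^5 = 0.158111
P(M+2) = 5 × 0.69150^4 × 0.30850^1 = 0.352691
P(M+4) = 10 × 0.69150^3 × 0.30850^2 = 0.314693
P(M+6) = 10 × 0.69150^2 × 0.30850^3 = 0.140394
P(M+8) = 5 × 0.69150^1 × 0.30850^4 = 0.031317
P(M+10) = 0.30850^5 = 0.002794
The M+2 peak is largest (0.352691); scaling to 100 gives 44.8 : 100.0 : 89.2 : 39.8 : 8.9 : 0.8.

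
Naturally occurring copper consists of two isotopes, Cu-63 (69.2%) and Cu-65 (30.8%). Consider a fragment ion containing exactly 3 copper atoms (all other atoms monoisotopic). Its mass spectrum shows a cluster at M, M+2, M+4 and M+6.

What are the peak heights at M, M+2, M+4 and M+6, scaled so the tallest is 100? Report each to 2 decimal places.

The 3 Cu atoms are independent, so intensities follow the terms of (0.692 + 0.308)^3.
P(M) = 0.692^3 = 0.331374
P(M+2) = 3 × 0.692^2 × 0.308^1 = 0.442470
P(M+4) = 3 × 0.692^1 × 0.308^2 = 0.196938
P(M+6) = 0.308^3 = 0.029218
The M+2 peak is largest (0.442470); scaling to 100 gives 74.89 : 100.00 : 44.51 : 6.60.

74.89 : 100.00 : 44.51 : 6.60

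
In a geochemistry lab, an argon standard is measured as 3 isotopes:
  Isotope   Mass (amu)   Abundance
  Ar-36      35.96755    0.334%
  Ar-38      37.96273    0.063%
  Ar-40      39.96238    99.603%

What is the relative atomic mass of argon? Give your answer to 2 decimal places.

39.95 amu

Average mass = Σ (abundance × isotope mass) = 0.00334 × 35.96755 + 0.00063 × 37.96273 + 0.99603 × 39.96238
= 0.120132 + 0.023917 + 39.803729 = 39.947778 amu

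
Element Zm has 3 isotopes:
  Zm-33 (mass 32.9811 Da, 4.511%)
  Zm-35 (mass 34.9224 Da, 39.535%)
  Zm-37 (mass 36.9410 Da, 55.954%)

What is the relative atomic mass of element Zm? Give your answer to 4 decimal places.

35.9643 Da

Ar = Σ fᵢ·mᵢ = 0.04511 × 32.9811 + 0.39535 × 34.9224 + 0.55954 × 36.9410
= 1.48778 + 13.80657 + 20.66997 = 35.96432 Da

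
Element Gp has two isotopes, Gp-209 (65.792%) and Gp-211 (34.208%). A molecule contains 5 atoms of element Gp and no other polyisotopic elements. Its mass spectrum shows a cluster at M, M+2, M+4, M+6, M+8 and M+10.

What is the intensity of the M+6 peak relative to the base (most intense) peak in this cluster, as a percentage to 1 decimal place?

52.0%

(0.65792 + 0.34208)^5 gives M 0.1233, M+2 0.3205, M+4 0.3333, M+6 0.1733, M+8 0.0450, M+10 0.0047; the largest is M+4.
P(M+4) = C(5,2) × 0.65792^3 × 0.34208^2 = 10 × 0.28478641 × 0.11701873 = 0.333253 (base)
P(M+6) = C(5,3) × 0.65792^2 × 0.34208^3 = 10 × 0.43285873 × 0.04002977 = 0.173272
Relative intensity = 0.173272 / 0.333253 × 100 = 52.0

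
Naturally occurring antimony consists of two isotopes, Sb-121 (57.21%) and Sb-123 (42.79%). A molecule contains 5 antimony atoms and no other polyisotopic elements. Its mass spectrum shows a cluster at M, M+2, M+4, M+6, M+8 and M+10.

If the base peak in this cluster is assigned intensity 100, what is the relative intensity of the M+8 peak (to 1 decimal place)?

28.0

Binomial terms of (0.5721 + 0.4279)^5: M 0.0613, M+2 0.2292, M+4 0.3428, M+6 0.2564, M+8 0.0959, M+10 0.0143 → M+4 is the base peak.
P(M+4) = C(5,2) × 0.5721^3 × 0.4279^2 = 10 × 0.18724742 × 0.18309841 = 0.342847 (base)
P(M+8) = C(5,4) × 0.5721^1 × 0.4279^4 = 5 × 0.5721 × 0.03352503 = 0.095898
Relative intensity = 0.095898 / 0.342847 × 100 = 28.0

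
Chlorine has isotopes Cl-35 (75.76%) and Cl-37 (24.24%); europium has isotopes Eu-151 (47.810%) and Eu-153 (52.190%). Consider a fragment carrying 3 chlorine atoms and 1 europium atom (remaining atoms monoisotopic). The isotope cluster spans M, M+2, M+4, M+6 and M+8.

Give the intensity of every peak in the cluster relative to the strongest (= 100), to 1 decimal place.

48.7 : 100.0 : 66.0 : 17.9 : 1.7

Chlorine pattern (n=3): 0.4348304 : 0.41738208 : 0.13354464 : 0.01424288
Europium pattern (n=1): 0.4781 : 0.5219
Convolve the two distributions (both contribute in 2-u steps):
  M: 0.4348304×0.4781 = 0.207892
  M+2: 0.4348304×0.5219 + 0.41738208×0.4781 = 0.426488
  M+4: 0.41738208×0.5219 + 0.13354464×0.4781 = 0.281679
  M+6: 0.13354464×0.5219 + 0.01424288×0.4781 = 0.076506
  M+8: 0.01424288×0.5219 = 0.007433
Scale to base peak (0.426488) = 100: 48.7 : 100.0 : 66.0 : 17.9 : 1.7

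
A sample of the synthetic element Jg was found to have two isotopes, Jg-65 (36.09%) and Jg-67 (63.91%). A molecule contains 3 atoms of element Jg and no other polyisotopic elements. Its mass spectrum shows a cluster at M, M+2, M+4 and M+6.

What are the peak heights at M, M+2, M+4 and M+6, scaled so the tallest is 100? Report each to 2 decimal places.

Each Jg atom is independently Jg-65 (p = 0.3609) or Jg-67 (q = 0.6391); the cluster is the binomial expansion (p + q)^3.
P(M) = 0.3609^3 = 0.047007
P(M+2) = 3 × 0.3609^2 × 0.6391^1 = 0.249726
P(M+4) = 3 × 0.3609^1 × 0.6391^2 = 0.442228
P(M+6) = 0.6391^3 = 0.261040
The M+4 peak is largest (0.442228); scaling to 100 gives 10.63 : 56.47 : 100.00 : 59.03.

10.63 : 56.47 : 100.00 : 59.03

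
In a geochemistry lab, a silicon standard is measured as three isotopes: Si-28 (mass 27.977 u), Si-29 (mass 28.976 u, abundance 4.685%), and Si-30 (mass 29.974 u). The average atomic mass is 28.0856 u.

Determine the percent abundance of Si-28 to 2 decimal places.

The remaining 95.315% is split between Si-28 (fraction x) and Si-30 (fraction 0.95315 − x).
Substituting: 27.977x + 29.974(0.95315 − x) = 26.7280744
(27.977 − 29.974)x = -1.8416437  ⇒  x = 0.92221, y = 0.03094
Si-28: 92.22%, Si-30: 3.09%.

92.22%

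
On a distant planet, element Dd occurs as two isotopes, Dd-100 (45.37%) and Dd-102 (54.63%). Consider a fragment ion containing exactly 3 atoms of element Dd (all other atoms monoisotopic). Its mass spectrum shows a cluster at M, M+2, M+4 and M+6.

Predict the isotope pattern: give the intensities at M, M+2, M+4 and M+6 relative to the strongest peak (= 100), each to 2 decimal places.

22.99 : 83.05 : 100.00 : 40.14

The 3 Dd atoms are independent, so intensities follow the terms of (0.4537 + 0.5463)^3.
P(M) = 0.4537^3 = 0.093391
P(M+2) = 3 × 0.4537^2 × 0.5463^1 = 0.337357
P(M+4) = 3 × 0.4537^1 × 0.5463^2 = 0.406212
P(M+6) = 0.5463^3 = 0.163040
The M+4 peak is largest (0.406212); scaling to 100 gives 22.99 : 83.05 : 100.00 : 40.14.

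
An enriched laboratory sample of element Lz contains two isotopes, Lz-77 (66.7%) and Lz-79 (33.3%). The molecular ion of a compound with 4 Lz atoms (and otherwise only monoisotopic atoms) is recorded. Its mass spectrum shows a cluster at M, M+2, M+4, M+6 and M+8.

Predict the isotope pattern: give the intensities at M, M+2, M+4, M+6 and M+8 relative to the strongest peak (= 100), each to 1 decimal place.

Each Lz atom is independently Lz-77 (p = 0.667) or Lz-79 (q = 0.333); the cluster is the binomial expansion (p + q)^4.
P(M) = 0.667^4 = 0.197926
P(M+2) = 4 × 0.667^3 × 0.333^1 = 0.395259
P(M+4) = 6 × 0.667^2 × 0.333^2 = 0.296000
P(M+6) = 4 × 0.667^1 × 0.333^3 = 0.098519
P(M+8) = 0.333^4 = 0.012296
The M+2 peak is largest (0.395259); scaling to 100 gives 50.1 : 100.0 : 74.9 : 24.9 : 3.1.

50.1 : 100.0 : 74.9 : 24.9 : 3.1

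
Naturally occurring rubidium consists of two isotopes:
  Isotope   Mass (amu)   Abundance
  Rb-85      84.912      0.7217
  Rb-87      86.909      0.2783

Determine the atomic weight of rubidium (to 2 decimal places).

The abundance-weighted mean is 0.7217 × 84.912 + 0.2783 × 86.909
= 61.2810 + 24.1868 = 85.4678 amu

85.47 amu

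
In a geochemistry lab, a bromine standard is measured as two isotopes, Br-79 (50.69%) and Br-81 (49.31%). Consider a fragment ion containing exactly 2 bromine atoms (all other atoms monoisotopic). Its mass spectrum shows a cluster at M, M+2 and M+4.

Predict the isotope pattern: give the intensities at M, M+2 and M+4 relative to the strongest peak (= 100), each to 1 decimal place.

51.4 : 100.0 : 48.6

The 2 Br atoms are independent, so intensities follow the terms of (0.5069 + 0.4931)^2.
P(M) = 0.5069^2 = 0.256948
P(M+2) = 2 × 0.5069^1 × 0.4931^1 = 0.499905
P(M+4) = 0.4931^2 = 0.243148
The M+2 peak is largest (0.499905); scaling to 100 gives 51.4 : 100.0 : 48.6.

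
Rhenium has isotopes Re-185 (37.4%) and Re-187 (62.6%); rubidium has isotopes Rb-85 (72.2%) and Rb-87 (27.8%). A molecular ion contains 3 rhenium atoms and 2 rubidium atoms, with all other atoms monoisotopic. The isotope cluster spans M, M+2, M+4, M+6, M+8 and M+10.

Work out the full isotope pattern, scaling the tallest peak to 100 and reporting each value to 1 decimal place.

8.1 : 46.6 : 100.0 : 95.9 : 39.1 : 5.6

Rhenium pattern (n=3): 0.05231362 : 0.26268713 : 0.43968487 : 0.24531438
Rubidium pattern (n=2): 0.521284 : 0.401432 : 0.077284
Convolve the two distributions (both contribute in 2-u steps):
  M: 0.05231362×0.521284 = 0.027270
  M+2: 0.05231362×0.401432 + 0.26268713×0.521284 = 0.157935
  M+4: 0.05231362×0.077284 + 0.26268713×0.401432 + 0.43968487×0.521284 = 0.338695
  M+6: 0.26268713×0.077284 + 0.43968487×0.401432 + 0.24531438×0.521284 = 0.324684
  M+8: 0.43968487×0.077284 + 0.24531438×0.401432 = 0.132458
  M+10: 0.24531438×0.077284 = 0.018959
Scale to base peak (0.338695) = 100: 8.1 : 46.6 : 100.0 : 95.9 : 39.1 : 5.6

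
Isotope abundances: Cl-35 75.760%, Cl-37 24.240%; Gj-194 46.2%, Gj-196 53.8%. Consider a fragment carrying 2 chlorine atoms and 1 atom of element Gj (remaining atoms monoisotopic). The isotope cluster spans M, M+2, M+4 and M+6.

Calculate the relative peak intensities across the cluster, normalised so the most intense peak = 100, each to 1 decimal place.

55.4 : 100.0 : 47.0 : 6.6

Chlorine pattern (n=2): 0.57395776 : 0.36728448 : 0.05875776
Element Gj pattern (n=1): 0.4620 : 0.5380
Convolve the two distributions (both contribute in 2-u steps):
  M: 0.57395776×0.4620 = 0.265168
  M+2: 0.57395776×0.5380 + 0.36728448×0.4620 = 0.478475
  M+4: 0.36728448×0.5380 + 0.05875776×0.4620 = 0.224745
  M+6: 0.05875776×0.5380 = 0.031612
Scale to base peak (0.478475) = 100: 55.4 : 100.0 : 47.0 : 6.6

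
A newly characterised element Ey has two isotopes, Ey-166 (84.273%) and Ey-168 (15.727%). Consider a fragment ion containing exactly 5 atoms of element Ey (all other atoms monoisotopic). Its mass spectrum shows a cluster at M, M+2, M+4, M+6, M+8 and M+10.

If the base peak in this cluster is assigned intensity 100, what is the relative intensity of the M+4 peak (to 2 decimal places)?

(0.84273 + 0.15727)^5 gives M 0.4251, M+2 0.3966, M+4 0.1480, M+6 0.0276, M+8 0.0026, M+10 0.0001; the largest is M.
P(M) = C(5,0) × 0.84273^5 × 0.15727^0 = 1 × 0.4250522 × 1.0000 = 0.425052 (base)
P(M+4) = C(5,2) × 0.84273^3 × 0.15727^2 = 10 × 0.59850167 × 0.02473385 = 0.148033
Relative intensity = 0.148033 / 0.425052 × 100 = 34.83

34.83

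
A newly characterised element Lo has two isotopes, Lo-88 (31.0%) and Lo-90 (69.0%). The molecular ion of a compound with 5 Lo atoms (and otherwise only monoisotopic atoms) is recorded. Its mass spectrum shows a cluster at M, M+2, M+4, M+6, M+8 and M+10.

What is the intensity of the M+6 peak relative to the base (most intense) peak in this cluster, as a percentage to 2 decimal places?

89.86%

(0.310 + 0.690)^5 gives M 0.0029, M+2 0.0319, M+4 0.1418, M+6 0.3157, M+8 0.3513, M+10 0.1564; the largest is M+8.
P(M+8) = C(5,4) × 0.310^1 × 0.690^4 = 5 × 0.3100 × 0.22667121 = 0.351340 (base)
P(M+6) = C(5,3) × 0.310^2 × 0.690^3 = 10 × 0.0961 × 0.328509 = 0.315697
Relative intensity = 0.315697 / 0.351340 × 100 = 89.86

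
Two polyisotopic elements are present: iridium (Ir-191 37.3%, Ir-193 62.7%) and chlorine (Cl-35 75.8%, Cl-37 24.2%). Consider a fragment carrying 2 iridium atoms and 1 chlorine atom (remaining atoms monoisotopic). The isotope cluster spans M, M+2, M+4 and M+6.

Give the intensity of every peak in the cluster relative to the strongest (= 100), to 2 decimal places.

25.65 : 94.41 : 100.00 : 23.14

Iridium pattern (n=2): 0.139129 : 0.467742 : 0.393129
Chlorine pattern (n=1): 0.7580 : 0.2420
Convolve the two distributions (both contribute in 2-u steps):
  M: 0.139129×0.7580 = 0.105460
  M+2: 0.139129×0.2420 + 0.467742×0.7580 = 0.388218
  M+4: 0.467742×0.2420 + 0.393129×0.7580 = 0.411185
  M+6: 0.393129×0.2420 = 0.095137
Scale to base peak (0.411185) = 100: 25.65 : 94.41 : 100.00 : 23.14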